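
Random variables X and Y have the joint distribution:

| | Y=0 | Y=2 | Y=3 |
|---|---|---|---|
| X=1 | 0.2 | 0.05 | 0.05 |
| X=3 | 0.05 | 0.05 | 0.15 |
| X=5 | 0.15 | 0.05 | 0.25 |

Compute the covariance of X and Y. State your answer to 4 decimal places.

E[X] = 3.3,  E[Y] = 1.65
E[XY] = 6.15
cov(X,Y) = E[XY] − E[X]E[Y] = 6.15 − (3.3)(1.65) = 0.705

0.7050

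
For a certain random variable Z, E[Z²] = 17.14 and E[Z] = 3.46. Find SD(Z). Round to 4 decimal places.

var(Z) = 17.14 − (3.46)² = 5.1684
SD(Z) = √5.1684 ≈ 2.2734

2.2734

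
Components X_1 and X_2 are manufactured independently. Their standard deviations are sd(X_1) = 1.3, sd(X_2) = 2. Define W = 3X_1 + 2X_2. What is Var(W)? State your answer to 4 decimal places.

31.2100

Var(X_1) = 1.69, Var(X_2) = 4
By independence, Var(W) = (3)²Var(X_1) + (2)²Var(X_2)
= (3)²·1.69 + (2)²·4 = 31.21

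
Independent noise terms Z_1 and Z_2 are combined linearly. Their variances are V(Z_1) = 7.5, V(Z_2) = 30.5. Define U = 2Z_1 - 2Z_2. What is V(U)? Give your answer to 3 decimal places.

152.000

By independence, V(U) = (2)²V(Z_1) + (-2)²V(Z_2)
= (2)²·7.5 + (-2)²·30.5 = 152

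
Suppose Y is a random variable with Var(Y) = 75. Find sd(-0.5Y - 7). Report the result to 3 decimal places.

Var(-0.5Y - 7) = (-0.5)²·75 = 18.75
sd(-0.5Y - 7) = √18.75 ≈ 4.330

4.330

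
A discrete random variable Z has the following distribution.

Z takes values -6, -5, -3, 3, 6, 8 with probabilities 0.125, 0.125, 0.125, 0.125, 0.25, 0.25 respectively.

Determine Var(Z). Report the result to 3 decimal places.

E[Z] = (-6)(0.125) + (-5)(0.125) + (-3)(0.125) + (3)(0.125) + (6)(0.25) + (8)(0.25) = 2.125
E[Z²] = (-6)²(0.125) + (-5)²(0.125) + (-3)²(0.125) + (3)²(0.125) + (6)²(0.25) + (8)²(0.25) = 34.875
Var(Z) = E[Z²] − (E[Z])² = 34.875 − (2.125)² = 30.359375

30.359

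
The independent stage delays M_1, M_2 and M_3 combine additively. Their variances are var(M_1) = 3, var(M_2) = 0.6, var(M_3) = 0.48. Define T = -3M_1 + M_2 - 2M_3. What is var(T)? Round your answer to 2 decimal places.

By independence, var(T) = (-3)²var(M_1) + (1)²var(M_2) + (-2)²var(M_3)
= (-3)²·3 + (1)²·0.6 + (-2)²·0.48 = 29.52

29.52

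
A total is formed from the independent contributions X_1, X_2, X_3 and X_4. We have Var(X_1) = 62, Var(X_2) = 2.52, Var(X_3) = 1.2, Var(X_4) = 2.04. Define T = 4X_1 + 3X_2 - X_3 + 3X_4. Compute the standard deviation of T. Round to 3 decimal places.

32.160

By independence, Var(T) = (4)²Var(X_1) + (3)²Var(X_2) + (-1)²Var(X_3) + (3)²Var(X_4)
= (4)²·62 + (3)²·2.52 + (-1)²·1.2 + (3)²·2.04 = 1034.24
SD(T) = √1034.24 ≈ 32.160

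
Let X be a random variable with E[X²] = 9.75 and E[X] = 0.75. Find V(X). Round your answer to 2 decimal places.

V(X) = 9.75 − (0.75)² = 9.1875

9.19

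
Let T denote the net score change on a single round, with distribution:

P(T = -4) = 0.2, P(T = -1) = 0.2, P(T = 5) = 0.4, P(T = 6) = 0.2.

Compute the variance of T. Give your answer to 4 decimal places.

15.7600

E[T] = (-4)(0.2) + (-1)(0.2) + (5)(0.4) + (6)(0.2) = 2.2
E[T²] = (-4)²(0.2) + (-1)²(0.2) + (5)²(0.4) + (6)²(0.2) = 20.6
var(T) = E[T²] − (E[T])² = 20.6 − (2.2)² = 15.76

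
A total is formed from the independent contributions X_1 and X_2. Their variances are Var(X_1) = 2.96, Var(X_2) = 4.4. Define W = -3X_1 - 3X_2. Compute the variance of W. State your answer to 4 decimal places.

By independence, Var(W) = (-3)²Var(X_1) + (-3)²Var(X_2)
= (-3)²·2.96 + (-3)²·4.4 = 66.24

66.2400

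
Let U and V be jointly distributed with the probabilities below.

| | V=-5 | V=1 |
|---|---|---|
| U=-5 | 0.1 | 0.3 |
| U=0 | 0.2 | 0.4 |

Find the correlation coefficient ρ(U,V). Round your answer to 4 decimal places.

E[U] = -2,  E[V] = -0.8
E[UV] = 1
cov(U,V) = E[UV] − E[U]E[V] = 1 − (-2)(-0.8) = -0.6
Var(U) = 6,  Var(V) = 7.56
ρ = -0.6 / √(6·7.56) ≈ -0.0891

-0.0891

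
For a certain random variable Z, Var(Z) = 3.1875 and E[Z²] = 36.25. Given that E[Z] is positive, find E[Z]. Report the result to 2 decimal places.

5.75

(E[Z])² = E[Z²] − Var(Z) = 36.25 − 3.1875 = 33.0625
E[Z] = √33.0625 = 5.75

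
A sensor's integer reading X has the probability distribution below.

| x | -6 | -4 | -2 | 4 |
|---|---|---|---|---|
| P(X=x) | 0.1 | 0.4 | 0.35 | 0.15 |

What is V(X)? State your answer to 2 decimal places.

E[X] = (-6)(0.1) + (-4)(0.4) + (-2)(0.35) + (4)(0.15) = -2.3
E[X²] = (-6)²(0.1) + (-4)²(0.4) + (-2)²(0.35) + (4)²(0.15) = 13.8
V(X) = E[X²] − (E[X])² = 13.8 − (-2.3)² = 8.51

8.51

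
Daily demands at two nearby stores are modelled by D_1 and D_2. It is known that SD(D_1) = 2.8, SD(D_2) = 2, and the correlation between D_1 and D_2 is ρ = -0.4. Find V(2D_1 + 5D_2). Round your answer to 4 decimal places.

V(D_1) = (2.8)² = 7.84;  V(D_2) = (2)² = 4
cov(D_1,D_2) = ρ·SD(D_1)·SD(D_2) = -0.4·2.8·2 = -2.24
V(2D_1 + 5D_2) = (2)²·V(D_1) + (5)²·V(D_2) + 2·(2)·(5)·cov(D_1,D_2)
= 4·7.84 + 25·4 + 20·-2.24 = 86.56

86.5600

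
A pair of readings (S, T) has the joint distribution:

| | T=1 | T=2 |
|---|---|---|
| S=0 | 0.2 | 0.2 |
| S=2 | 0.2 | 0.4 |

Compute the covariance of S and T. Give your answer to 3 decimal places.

0.080

E[S] = 1.2,  E[T] = 1.6
E[ST] = 2
Cov(S,T) = E[ST] − E[S]E[T] = 2 − (1.2)(1.6) = 0.08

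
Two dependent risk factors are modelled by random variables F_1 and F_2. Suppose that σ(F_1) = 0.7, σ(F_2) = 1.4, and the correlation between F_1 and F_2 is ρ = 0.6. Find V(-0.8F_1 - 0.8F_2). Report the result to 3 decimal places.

2.321

V(F_1) = (0.7)² = 0.49;  V(F_2) = (1.4)² = 1.96
cov(F_1,F_2) = ρ·σ(F_1)·σ(F_2) = 0.6·0.7·1.4 = 0.588
V(-0.8F_1 - 0.8F_2) = (-0.8)²·V(F_1) + (-0.8)²·V(F_2) + 2·(-0.8)·(-0.8)·cov(F_1,F_2)
= 0.64·0.49 + 0.64·1.96 + 1.28·0.588 = 2.32064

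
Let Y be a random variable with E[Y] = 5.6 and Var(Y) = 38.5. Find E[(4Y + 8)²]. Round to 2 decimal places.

1540.16

E[4Y + 8] = 4·5.6 + 8 = 30.4
Var(4Y + 8) = (4)²·38.5 = 616
E[(4Y + 8)²] = Var((4Y + 8)) + (E[(4Y + 8)])² = 616 + (30.4)² = 1540.16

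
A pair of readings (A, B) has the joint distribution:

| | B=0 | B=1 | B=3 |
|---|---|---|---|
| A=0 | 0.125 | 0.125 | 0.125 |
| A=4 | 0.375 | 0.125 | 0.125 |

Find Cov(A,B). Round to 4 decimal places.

-0.5000

E[A] = 2.5,  E[B] = 1
E[AB] = 2
Cov(A,B) = E[AB] − E[A]E[B] = 2 − (2.5)(1) = -0.5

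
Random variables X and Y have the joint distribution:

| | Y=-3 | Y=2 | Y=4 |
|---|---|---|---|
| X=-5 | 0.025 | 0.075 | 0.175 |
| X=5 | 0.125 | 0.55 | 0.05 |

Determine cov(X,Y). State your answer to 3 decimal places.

-3.075

E[X] = 2.25,  E[Y] = 1.7
E[XY] = 0.75
cov(X,Y) = E[XY] − E[X]E[Y] = 0.75 − (2.25)(1.7) = -3.075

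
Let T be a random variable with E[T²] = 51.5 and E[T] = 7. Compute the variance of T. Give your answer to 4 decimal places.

2.5000

Var(T) = 51.5 − (7)² = 2.5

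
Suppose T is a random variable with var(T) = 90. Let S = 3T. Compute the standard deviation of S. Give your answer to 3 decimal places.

var(3T) = (3)²·90 = 810
σ(S) = √810 ≈ 28.460

28.460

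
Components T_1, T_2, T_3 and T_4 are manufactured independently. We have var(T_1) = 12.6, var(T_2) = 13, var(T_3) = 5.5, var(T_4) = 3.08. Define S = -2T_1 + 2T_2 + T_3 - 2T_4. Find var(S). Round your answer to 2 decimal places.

120.22

By independence, var(S) = (-2)²var(T_1) + (2)²var(T_2) + (1)²var(T_3) + (-2)²var(T_4)
= (-2)²·12.6 + (2)²·13 + (1)²·5.5 + (-2)²·3.08 = 120.22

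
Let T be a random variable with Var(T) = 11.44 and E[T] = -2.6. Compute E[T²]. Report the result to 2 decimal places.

18.20

E[T²] = Var(T) + (E[T])² = 11.44 + (-2.6)² = 18.2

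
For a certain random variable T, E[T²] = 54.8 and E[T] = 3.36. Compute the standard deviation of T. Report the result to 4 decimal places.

6.5962

V(T) = 54.8 − (3.36)² = 43.5104
σ(T) = √43.5104 ≈ 6.5962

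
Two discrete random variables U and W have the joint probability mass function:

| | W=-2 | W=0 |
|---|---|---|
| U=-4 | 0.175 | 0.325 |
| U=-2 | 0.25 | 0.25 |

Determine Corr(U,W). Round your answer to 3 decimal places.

-0.152

E[U] = -3,  E[W] = -0.85
E[UW] = 2.4
cov(U,W) = E[UW] − E[U]E[W] = 2.4 − (-3)(-0.85) = -0.15
V(U) = 1,  V(W) = 0.9775
ρ = -0.15 / √(1·0.9775) ≈ -0.152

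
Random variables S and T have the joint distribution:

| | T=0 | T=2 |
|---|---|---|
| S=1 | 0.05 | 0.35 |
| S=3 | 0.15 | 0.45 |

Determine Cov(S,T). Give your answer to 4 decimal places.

E[S] = 2.2,  E[T] = 1.6
E[ST] = 3.4
Cov(S,T) = E[ST] − E[S]E[T] = 3.4 − (2.2)(1.6) = -0.12

-0.1200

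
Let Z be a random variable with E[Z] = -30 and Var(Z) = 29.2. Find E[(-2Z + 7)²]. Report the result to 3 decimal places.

E[-2Z + 7] = -2·-30 + 7 = 67
Var(-2Z + 7) = (-2)²·29.2 = 116.8
E[(-2Z + 7)²] = Var((-2Z + 7)) + (E[(-2Z + 7)])² = 116.8 + (67)² = 4605.8

4605.800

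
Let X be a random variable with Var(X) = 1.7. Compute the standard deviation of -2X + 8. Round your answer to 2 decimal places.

2.61

Var(-2X + 8) = (-2)²·1.7 = 6.8
SD(-2X + 8) = √6.8 ≈ 2.61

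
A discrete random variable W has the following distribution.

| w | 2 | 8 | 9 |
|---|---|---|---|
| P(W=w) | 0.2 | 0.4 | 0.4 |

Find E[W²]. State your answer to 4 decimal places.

E[W²] = (2)²(0.2) + (8)²(0.4) + (9)²(0.4) = 58.8

58.8000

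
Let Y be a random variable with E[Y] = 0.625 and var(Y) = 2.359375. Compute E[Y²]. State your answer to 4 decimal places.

2.7500

E[Y²] = var(Y) + (E[Y])² = 2.359375 + (0.625)² = 2.75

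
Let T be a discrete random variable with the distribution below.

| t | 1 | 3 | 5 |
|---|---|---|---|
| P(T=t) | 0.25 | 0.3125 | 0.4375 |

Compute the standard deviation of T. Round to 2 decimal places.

1.62

E[T] = (1)(0.25) + (3)(0.3125) + (5)(0.4375) = 3.375
E[T²] = (1)²(0.25) + (3)²(0.3125) + (5)²(0.4375) = 14
Var(T) = E[T²] − (E[T])² = 14 − (3.375)² = 2.609375
σ(T) = √2.609375 ≈ 1.62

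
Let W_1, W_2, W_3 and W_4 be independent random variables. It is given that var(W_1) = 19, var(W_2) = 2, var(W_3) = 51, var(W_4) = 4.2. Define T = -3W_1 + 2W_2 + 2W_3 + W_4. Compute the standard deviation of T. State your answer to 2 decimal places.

By independence, var(T) = (-3)²var(W_1) + (2)²var(W_2) + (2)²var(W_3) + (1)²var(W_4)
= (-3)²·19 + (2)²·2 + (2)²·51 + (1)²·4.2 = 387.2
SD(T) = √387.2 ≈ 19.68

19.68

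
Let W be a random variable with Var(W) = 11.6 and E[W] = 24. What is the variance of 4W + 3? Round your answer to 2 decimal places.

185.60

Var(4W + 3) = (4)²·Var(W) = 16·11.6 = 185.6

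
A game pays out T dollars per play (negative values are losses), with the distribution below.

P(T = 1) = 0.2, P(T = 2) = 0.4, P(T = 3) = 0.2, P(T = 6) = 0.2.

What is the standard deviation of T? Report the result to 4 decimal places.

1.7205

E[T] = (1)(0.2) + (2)(0.4) + (3)(0.2) + (6)(0.2) = 2.8
E[T²] = (1)²(0.2) + (2)²(0.4) + (3)²(0.2) + (6)²(0.2) = 10.8
Var(T) = E[T²] − (E[T])² = 10.8 − (2.8)² = 2.96
sd(T) = √2.96 ≈ 1.7205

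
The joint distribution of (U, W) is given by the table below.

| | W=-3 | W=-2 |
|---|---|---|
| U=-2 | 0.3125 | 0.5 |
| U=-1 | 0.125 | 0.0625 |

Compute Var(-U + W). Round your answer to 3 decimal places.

E[U] = -1.8125,  E[W] = -2.4375,  E[UW] = 4.375
Var(U) = 3.4375 − (-1.8125)² = 0.15234375;  Var(W) = 6.1875 − (-2.4375)² = 0.24609375
Cov(U,W) = 4.375 − (-1.8125)(-2.4375) = -0.04296875
Var(-U + W) = (-1)²·0.15234375 + (1)²·0.24609375 + 2·(-1)·(1)·-0.04296875 = 0.484375

0.484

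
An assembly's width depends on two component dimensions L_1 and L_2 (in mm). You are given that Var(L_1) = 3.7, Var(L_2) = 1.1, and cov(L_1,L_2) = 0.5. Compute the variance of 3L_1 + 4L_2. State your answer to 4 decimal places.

62.9000

Var(3L_1 + 4L_2) = (3)²·Var(L_1) + (4)²·Var(L_2) + 2·(3)·(4)·cov(L_1,L_2)
= 9·3.7 + 16·1.1 + 24·0.5 = 62.9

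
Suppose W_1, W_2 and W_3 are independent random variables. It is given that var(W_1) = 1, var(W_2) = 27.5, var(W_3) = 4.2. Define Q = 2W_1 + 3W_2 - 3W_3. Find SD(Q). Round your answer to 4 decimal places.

By independence, var(Q) = (2)²var(W_1) + (3)²var(W_2) + (-3)²var(W_3)
= (2)²·1 + (3)²·27.5 + (-3)²·4.2 = 289.3
SD(Q) = √289.3 ≈ 17.0088

17.0088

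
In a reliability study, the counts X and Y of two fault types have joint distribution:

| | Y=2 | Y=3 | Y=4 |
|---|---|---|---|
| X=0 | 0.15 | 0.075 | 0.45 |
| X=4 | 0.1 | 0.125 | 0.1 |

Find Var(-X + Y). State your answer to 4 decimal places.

E[X] = 1.3,  E[Y] = 3.3,  E[XY] = 3.9
Var(X) = 5.2 − (1.3)² = 3.51;  Var(Y) = 11.6 − (3.3)² = 0.71
cov(X,Y) = 3.9 − (1.3)(3.3) = -0.39
Var(-X + Y) = (-1)²·3.51 + (1)²·0.71 + 2·(-1)·(1)·-0.39 = 5

5.0000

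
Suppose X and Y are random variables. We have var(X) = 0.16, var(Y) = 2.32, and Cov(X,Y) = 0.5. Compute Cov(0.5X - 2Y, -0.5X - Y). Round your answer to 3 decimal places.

4.850

Cov(0.5X - 2Y, -0.5X - Y) = (0.5)(-0.5)var(X) + (-2)(-1)var(Y) + [(0.5)(-1) + (-2)(-0.5)]Cov(X,Y)
= -0.25·0.16 + 2·2.32 + 0.5·0.5 = 4.85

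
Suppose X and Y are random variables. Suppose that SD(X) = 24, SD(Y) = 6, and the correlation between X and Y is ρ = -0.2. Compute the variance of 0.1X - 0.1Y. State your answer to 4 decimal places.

V(X) = (24)² = 576;  V(Y) = (6)² = 36
cov(X,Y) = ρ·SD(X)·SD(Y) = -0.2·24·6 = -28.8
V(0.1X - 0.1Y) = (0.1)²·V(X) + (-0.1)²·V(Y) + 2·(0.1)·(-0.1)·cov(X,Y)
= 0.01·576 + 0.01·36 + -0.02·-28.8 = 6.696

6.6960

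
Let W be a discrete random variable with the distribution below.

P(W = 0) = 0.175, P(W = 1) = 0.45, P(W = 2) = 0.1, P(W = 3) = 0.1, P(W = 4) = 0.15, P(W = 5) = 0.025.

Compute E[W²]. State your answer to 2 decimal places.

4.78

E[W²] = (0)²(0.175) + (1)²(0.45) + (2)²(0.1) + (3)²(0.1) + (4)²(0.15) + (5)²(0.025) = 4.775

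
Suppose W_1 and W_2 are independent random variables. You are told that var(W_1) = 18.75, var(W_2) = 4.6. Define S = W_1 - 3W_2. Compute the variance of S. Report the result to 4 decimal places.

60.1500

By independence, var(S) = (1)²var(W_1) + (-3)²var(W_2)
= (1)²·18.75 + (-3)²·4.6 = 60.15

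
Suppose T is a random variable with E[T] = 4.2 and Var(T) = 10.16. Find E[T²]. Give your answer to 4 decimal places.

27.8000

E[T²] = Var(T) + (E[T])² = 10.16 + (4.2)² = 27.8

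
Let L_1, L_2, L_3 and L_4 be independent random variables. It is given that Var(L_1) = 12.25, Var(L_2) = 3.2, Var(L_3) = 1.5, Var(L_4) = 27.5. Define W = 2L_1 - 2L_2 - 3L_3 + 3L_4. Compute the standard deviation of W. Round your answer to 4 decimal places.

17.9666

By independence, Var(W) = (2)²Var(L_1) + (-2)²Var(L_2) + (-3)²Var(L_3) + (3)²Var(L_4)
= (2)²·12.25 + (-2)²·3.2 + (-3)²·1.5 + (3)²·27.5 = 322.8
sd(W) = √322.8 ≈ 17.9666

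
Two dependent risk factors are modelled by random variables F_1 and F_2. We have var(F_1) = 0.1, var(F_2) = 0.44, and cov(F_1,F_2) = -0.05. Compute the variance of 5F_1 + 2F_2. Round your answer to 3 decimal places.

var(5F_1 + 2F_2) = (5)²·var(F_1) + (2)²·var(F_2) + 2·(5)·(2)·cov(F_1,F_2)
= 25·0.1 + 4·0.44 + 20·-0.05 = 3.26

3.260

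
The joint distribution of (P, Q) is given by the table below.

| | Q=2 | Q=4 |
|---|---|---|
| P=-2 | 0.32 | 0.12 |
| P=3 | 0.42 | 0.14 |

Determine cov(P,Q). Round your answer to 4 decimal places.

E[P] = 0.8,  E[Q] = 2.52
E[PQ] = 1.96
cov(P,Q) = E[PQ] − E[P]E[Q] = 1.96 − (0.8)(2.52) = -0.056

-0.0560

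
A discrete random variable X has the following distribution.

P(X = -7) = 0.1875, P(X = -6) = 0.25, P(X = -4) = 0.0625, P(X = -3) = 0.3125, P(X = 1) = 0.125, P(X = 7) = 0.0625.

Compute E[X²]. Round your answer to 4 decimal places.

E[X²] = (-7)²(0.1875) + (-6)²(0.25) + (-4)²(0.0625) + (-3)²(0.3125) + (1)²(0.125) + (7)²(0.0625) = 25.1875

25.1875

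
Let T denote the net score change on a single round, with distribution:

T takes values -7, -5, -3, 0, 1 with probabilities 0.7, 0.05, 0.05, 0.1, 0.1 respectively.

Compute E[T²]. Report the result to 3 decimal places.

36.100

E[T²] = (-7)²(0.7) + (-5)²(0.05) + (-3)²(0.05) + (0)²(0.1) + (1)²(0.1) = 36.1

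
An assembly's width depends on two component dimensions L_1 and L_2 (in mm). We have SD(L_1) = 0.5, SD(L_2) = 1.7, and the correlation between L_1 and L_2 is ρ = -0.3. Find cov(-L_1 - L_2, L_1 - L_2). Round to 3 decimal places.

2.640

var(L_1) = (0.5)² = 0.25;  var(L_2) = (1.7)² = 2.89
cov(L_1,L_2) = ρ·SD(L_1)·SD(L_2) = -0.3·0.5·1.7 = -0.255
cov(-L_1 - L_2, L_1 - L_2) = (-1)(1)var(L_1) + (-1)(-1)var(L_2) + [(-1)(-1) + (-1)(1)]cov(L_1,L_2)
= -1·0.25 + 1·2.89 + 0·-0.255 = 2.64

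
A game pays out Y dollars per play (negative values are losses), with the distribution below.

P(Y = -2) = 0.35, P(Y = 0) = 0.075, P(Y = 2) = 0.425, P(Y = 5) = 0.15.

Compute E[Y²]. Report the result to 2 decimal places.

6.85

E[Y²] = (-2)²(0.35) + (0)²(0.075) + (2)²(0.425) + (5)²(0.15) = 6.85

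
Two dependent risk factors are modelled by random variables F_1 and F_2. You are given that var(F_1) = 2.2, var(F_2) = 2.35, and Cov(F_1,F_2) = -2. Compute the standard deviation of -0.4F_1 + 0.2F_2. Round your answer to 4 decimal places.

0.8752

var(-0.4F_1 + 0.2F_2) = (-0.4)²·var(F_1) + (0.2)²·var(F_2) + 2·(-0.4)·(0.2)·Cov(F_1,F_2)
= 0.16·2.2 + 0.04·2.35 + -0.16·-2 = 0.766
SD(-0.4F_1 + 0.2F_2) = √0.766 ≈ 0.8752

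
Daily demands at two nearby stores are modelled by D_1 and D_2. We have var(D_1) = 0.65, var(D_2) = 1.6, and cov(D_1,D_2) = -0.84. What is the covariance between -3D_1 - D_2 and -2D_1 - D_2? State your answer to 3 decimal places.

1.300

cov(-3D_1 - D_2, -2D_1 - D_2) = (-3)(-2)var(D_1) + (-1)(-1)var(D_2) + [(-3)(-1) + (-1)(-2)]cov(D_1,D_2)
= 6·0.65 + 1·1.6 + 5·-0.84 = 1.3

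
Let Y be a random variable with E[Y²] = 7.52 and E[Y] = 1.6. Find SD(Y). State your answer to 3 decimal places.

Var(Y) = 7.52 − (1.6)² = 4.96
SD(Y) = √4.96 ≈ 2.227

2.227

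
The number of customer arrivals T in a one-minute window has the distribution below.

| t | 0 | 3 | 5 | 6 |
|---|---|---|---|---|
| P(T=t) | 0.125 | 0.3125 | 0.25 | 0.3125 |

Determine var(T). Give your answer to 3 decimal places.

3.809

E[T] = (0)(0.125) + (3)(0.3125) + (5)(0.25) + (6)(0.3125) = 4.0625
E[T²] = (0)²(0.125) + (3)²(0.3125) + (5)²(0.25) + (6)²(0.3125) = 20.3125
var(T) = E[T²] − (E[T])² = 20.3125 − (4.0625)² = 3.80859375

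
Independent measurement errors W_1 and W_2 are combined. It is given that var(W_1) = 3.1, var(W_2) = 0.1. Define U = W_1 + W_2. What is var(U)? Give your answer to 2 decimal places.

By independence, var(U) = (1)²var(W_1) + (1)²var(W_2)
= (1)²·3.1 + (1)²·0.1 = 3.2

3.20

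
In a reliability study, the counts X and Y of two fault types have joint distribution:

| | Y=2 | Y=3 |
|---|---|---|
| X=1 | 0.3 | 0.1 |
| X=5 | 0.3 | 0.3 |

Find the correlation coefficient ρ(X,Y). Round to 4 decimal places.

0.2500

E[X] = 3.4,  E[Y] = 2.4
E[XY] = 8.4
Cov(X,Y) = E[XY] − E[X]E[Y] = 8.4 − (3.4)(2.4) = 0.24
V(X) = 3.84,  V(Y) = 0.24
ρ = 0.24 / √(3.84·0.24) ≈ 0.2500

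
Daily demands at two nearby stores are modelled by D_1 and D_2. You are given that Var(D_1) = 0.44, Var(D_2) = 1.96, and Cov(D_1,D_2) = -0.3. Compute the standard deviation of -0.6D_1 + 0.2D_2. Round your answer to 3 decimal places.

0.556

Var(-0.6D_1 + 0.2D_2) = (-0.6)²·Var(D_1) + (0.2)²·Var(D_2) + 2·(-0.6)·(0.2)·Cov(D_1,D_2)
= 0.36·0.44 + 0.04·1.96 + -0.24·-0.3 = 0.3088
SD(-0.6D_1 + 0.2D_2) = √0.3088 ≈ 0.556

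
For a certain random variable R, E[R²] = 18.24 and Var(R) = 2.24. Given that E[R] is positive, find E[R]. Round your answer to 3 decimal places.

4.000

(E[R])² = E[R²] − Var(R) = 18.24 − 2.24 = 16
E[R] = √16 = 4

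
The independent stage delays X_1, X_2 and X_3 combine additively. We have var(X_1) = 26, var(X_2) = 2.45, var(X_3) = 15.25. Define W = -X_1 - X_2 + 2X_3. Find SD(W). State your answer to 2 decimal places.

9.46

By independence, var(W) = (-1)²var(X_1) + (-1)²var(X_2) + (2)²var(X_3)
= (-1)²·26 + (-1)²·2.45 + (2)²·15.25 = 89.45
SD(W) = √89.45 ≈ 9.46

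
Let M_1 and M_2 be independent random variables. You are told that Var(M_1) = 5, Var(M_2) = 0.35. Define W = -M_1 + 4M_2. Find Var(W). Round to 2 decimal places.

By independence, Var(W) = (-1)²Var(M_1) + (4)²Var(M_2)
= (-1)²·5 + (4)²·0.35 = 10.6

10.60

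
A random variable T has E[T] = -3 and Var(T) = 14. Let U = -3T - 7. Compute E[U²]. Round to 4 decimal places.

E[-3T - 7] = -3·-3 − 7 = 2
Var(-3T - 7) = (-3)²·14 = 126
E[U²] = Var(U) + (E[U])² = 126 + (2)² = 130

130.0000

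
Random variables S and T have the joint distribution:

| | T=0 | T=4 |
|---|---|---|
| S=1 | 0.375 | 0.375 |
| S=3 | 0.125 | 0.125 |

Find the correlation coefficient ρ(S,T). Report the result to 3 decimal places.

E[S] = 1.5,  E[T] = 2
E[ST] = 3
Cov(S,T) = E[ST] − E[S]E[T] = 3 − (1.5)(2) = 0
var(S) = 0.75,  var(T) = 4
ρ = 0 / √(0.75·4) ≈ 0.000

0.000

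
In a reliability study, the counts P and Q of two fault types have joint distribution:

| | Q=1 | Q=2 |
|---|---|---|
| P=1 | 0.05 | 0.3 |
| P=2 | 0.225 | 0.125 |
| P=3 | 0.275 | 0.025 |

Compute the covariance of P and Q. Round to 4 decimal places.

-0.2525

E[P] = 1.95,  E[Q] = 1.45
E[PQ] = 2.575
Cov(P,Q) = E[PQ] − E[P]E[Q] = 2.575 − (1.95)(1.45) = -0.2525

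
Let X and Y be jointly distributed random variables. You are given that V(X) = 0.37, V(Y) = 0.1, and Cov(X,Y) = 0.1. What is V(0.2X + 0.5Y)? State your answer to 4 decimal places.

V(0.2X + 0.5Y) = (0.2)²·V(X) + (0.5)²·V(Y) + 2·(0.2)·(0.5)·Cov(X,Y)
= 0.04·0.37 + 0.25·0.1 + 0.2·0.1 = 0.0598

0.0598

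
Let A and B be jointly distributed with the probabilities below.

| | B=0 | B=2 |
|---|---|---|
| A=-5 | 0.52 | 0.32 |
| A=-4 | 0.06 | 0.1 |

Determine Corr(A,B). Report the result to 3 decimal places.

0.181

E[A] = -4.84,  E[B] = 0.84
E[AB] = -4
Cov(A,B) = E[AB] − E[A]E[B] = -4 − (-4.84)(0.84) = 0.0656
var(A) = 0.1344,  var(B) = 0.9744
ρ = 0.0656 / √(0.1344·0.9744) ≈ 0.181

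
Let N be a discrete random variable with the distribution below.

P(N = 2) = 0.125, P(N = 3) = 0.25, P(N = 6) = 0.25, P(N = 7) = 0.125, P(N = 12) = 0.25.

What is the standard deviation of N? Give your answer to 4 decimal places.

3.6379

E[N] = (2)(0.125) + (3)(0.25) + (6)(0.25) + (7)(0.125) + (12)(0.25) = 6.375
E[N²] = (2)²(0.125) + (3)²(0.25) + (6)²(0.25) + (7)²(0.125) + (12)²(0.25) = 53.875
V(N) = E[N²] − (E[N])² = 53.875 − (6.375)² = 13.234375
SD(N) = √13.234375 ≈ 3.6379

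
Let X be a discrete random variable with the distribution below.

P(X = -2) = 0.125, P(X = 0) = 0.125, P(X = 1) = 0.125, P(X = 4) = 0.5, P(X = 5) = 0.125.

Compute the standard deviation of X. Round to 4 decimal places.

E[X] = (-2)(0.125) + (0)(0.125) + (1)(0.125) + (4)(0.5) + (5)(0.125) = 2.5
E[X²] = (-2)²(0.125) + (0)²(0.125) + (1)²(0.125) + (4)²(0.5) + (5)²(0.125) = 11.75
Var(X) = E[X²] − (E[X])² = 11.75 − (2.5)² = 5.5
sd(X) = √5.5 ≈ 2.3452

2.3452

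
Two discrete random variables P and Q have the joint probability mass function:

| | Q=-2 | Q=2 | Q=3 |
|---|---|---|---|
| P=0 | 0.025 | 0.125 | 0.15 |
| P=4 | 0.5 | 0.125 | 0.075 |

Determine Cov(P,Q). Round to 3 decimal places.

E[P] = 2.8,  E[Q] = 0.125
E[PQ] = -2.1
Cov(P,Q) = E[PQ] − E[P]E[Q] = -2.1 − (2.8)(0.125) = -2.45

-2.450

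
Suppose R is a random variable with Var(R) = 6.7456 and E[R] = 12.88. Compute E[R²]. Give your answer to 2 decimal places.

172.64

E[R²] = Var(R) + (E[R])² = 6.7456 + (12.88)² = 172.64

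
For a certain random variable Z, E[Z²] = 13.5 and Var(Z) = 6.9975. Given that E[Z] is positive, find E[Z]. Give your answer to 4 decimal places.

(E[Z])² = E[Z²] − Var(Z) = 13.5 − 6.9975 = 6.5025
E[Z] = √6.5025 = 2.55

2.5500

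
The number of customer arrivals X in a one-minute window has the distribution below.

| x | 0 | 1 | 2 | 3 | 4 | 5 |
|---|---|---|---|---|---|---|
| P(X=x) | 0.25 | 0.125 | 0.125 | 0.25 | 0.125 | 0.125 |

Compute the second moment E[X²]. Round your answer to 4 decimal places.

8.0000

E[X²] = (0)²(0.25) + (1)²(0.125) + (2)²(0.125) + (3)²(0.25) + (4)²(0.125) + (5)²(0.125) = 8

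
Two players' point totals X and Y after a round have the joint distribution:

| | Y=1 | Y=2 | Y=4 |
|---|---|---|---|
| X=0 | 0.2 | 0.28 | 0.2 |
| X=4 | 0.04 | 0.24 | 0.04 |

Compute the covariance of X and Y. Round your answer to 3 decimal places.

E[X] = 1.28,  E[Y] = 2.24
E[XY] = 2.72
cov(X,Y) = E[XY] − E[X]E[Y] = 2.72 − (1.28)(2.24) = -0.1472

-0.147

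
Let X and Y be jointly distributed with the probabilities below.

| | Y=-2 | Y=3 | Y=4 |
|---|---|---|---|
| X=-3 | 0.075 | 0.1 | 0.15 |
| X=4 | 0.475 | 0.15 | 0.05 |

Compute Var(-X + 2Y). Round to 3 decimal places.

E[X] = 1.725,  E[Y] = 0.45,  E[XY] = -3.45
Var(X) = 13.725 − (1.725)² = 10.749375;  Var(Y) = 7.65 − (0.45)² = 7.4475
Cov(X,Y) = -3.45 − (1.725)(0.45) = -4.22625
Var(-X + 2Y) = (-1)²·10.749375 + (2)²·7.4475 + 2·(-1)·(2)·-4.22625 = 57.444375

57.444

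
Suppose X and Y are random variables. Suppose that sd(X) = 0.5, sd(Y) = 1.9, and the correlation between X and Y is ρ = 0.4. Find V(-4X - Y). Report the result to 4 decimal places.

10.6500

V(X) = (0.5)² = 0.25;  V(Y) = (1.9)² = 3.61
Cov(X,Y) = ρ·sd(X)·sd(Y) = 0.4·0.5·1.9 = 0.38
V(-4X - Y) = (-4)²·V(X) + (-1)²·V(Y) + 2·(-4)·(-1)·Cov(X,Y)
= 16·0.25 + 1·3.61 + 8·0.38 = 10.65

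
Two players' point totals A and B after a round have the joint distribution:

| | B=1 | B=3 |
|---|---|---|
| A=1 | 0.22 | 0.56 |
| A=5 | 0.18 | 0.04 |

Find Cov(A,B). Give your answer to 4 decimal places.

E[A] = 1.88,  E[B] = 2.2
E[AB] = 3.4
Cov(A,B) = E[AB] − E[A]E[B] = 3.4 − (1.88)(2.2) = -0.736

-0.7360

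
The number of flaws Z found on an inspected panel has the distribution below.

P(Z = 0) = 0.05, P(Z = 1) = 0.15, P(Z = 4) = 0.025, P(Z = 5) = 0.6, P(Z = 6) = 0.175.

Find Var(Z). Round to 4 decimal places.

3.3600

E[Z] = (0)(0.05) + (1)(0.15) + (4)(0.025) + (5)(0.6) + (6)(0.175) = 4.3
E[Z²] = (0)²(0.05) + (1)²(0.15) + (4)²(0.025) + (5)²(0.6) + (6)²(0.175) = 21.85
Var(Z) = E[Z²] − (E[Z])² = 21.85 − (4.3)² = 3.36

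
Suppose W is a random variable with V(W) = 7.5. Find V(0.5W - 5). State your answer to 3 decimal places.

V(0.5W - 5) = (0.5)²·V(W) = 0.25·7.5 = 1.875

1.875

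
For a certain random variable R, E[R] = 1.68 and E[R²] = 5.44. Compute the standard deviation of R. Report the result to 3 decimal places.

V(R) = 5.44 − (1.68)² = 2.6176
SD(R) = √2.6176 ≈ 1.618

1.618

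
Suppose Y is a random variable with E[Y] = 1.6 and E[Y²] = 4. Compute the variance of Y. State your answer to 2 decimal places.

V(Y) = 4 − (1.6)² = 1.44

1.44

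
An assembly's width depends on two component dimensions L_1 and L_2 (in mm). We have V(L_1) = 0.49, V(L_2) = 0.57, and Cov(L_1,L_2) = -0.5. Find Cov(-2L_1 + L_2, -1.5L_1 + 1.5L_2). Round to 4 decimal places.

Cov(-2L_1 + L_2, -1.5L_1 + 1.5L_2) = (-2)(-1.5)V(L_1) + (1)(1.5)V(L_2) + [(-2)(1.5) + (1)(-1.5)]Cov(L_1,L_2)
= 3·0.49 + 1.5·0.57 + -4.5·-0.5 = 4.575

4.5750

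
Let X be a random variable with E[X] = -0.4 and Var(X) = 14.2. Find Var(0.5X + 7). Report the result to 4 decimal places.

3.5500

Var(0.5X + 7) = (0.5)²·Var(X) = 0.25·14.2 = 3.55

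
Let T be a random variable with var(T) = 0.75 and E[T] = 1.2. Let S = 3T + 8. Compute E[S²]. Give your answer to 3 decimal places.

141.310

E[3T + 8] = 3·1.2 + 8 = 11.6
var(3T + 8) = (3)²·0.75 = 6.75
E[S²] = var(S) + (E[S])² = 6.75 + (11.6)² = 141.31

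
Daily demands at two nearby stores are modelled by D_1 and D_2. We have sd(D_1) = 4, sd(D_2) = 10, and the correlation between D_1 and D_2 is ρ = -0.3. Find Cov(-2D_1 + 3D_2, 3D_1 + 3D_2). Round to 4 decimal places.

768.0000

var(D_1) = (4)² = 16;  var(D_2) = (10)² = 100
Cov(D_1,D_2) = ρ·sd(D_1)·sd(D_2) = -0.3·4·10 = -12
Cov(-2D_1 + 3D_2, 3D_1 + 3D_2) = (-2)(3)var(D_1) + (3)(3)var(D_2) + [(-2)(3) + (3)(3)]Cov(D_1,D_2)
= -6·16 + 9·100 + 3·-12 = 768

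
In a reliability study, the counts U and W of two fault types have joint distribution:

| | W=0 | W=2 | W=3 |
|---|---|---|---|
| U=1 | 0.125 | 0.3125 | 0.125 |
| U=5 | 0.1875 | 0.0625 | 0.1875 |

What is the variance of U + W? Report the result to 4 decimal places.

E[U] = 2.75,  E[W] = 1.6875,  E[UW] = 4.4375
V(U) = 11.5 − (2.75)² = 3.9375;  V(W) = 4.3125 − (1.6875)² = 1.46484375
cov(U,W) = 4.4375 − (2.75)(1.6875) = -0.203125
V(U + W) = (1)²·3.9375 + (1)²·1.46484375 + 2·(1)·(1)·-0.203125 = 4.99609375

4.9961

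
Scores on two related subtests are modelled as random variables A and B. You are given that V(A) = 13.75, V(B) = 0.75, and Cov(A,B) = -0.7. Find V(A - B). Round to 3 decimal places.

15.900

V(A - B) = (1)²·V(A) + (-1)²·V(B) + 2·(1)·(-1)·Cov(A,B)
= 1·13.75 + 1·0.75 + -2·-0.7 = 15.9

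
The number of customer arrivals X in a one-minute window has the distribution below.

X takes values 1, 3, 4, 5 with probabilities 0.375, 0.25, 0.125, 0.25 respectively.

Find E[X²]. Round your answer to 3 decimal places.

E[X²] = (1)²(0.375) + (3)²(0.25) + (4)²(0.125) + (5)²(0.25) = 10.875

10.875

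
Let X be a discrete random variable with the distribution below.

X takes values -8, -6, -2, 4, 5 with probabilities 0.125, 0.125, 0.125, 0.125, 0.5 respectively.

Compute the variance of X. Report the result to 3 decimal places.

26.500

E[X] = (-8)(0.125) + (-6)(0.125) + (-2)(0.125) + (4)(0.125) + (5)(0.5) = 1
E[X²] = (-8)²(0.125) + (-6)²(0.125) + (-2)²(0.125) + (4)²(0.125) + (5)²(0.5) = 27.5
Var(X) = E[X²] − (E[X])² = 27.5 − (1)² = 26.5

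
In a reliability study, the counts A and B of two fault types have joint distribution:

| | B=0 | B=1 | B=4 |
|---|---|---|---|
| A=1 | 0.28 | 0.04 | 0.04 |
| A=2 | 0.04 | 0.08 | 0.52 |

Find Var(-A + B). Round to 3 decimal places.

2.442

E[A] = 1.64,  E[B] = 2.36,  E[AB] = 4.52
Var(A) = 2.92 − (1.64)² = 0.2304;  Var(B) = 9.08 − (2.36)² = 3.5104
Cov(A,B) = 4.52 − (1.64)(2.36) = 0.6496
Var(-A + B) = (-1)²·0.2304 + (1)²·3.5104 + 2·(-1)·(1)·0.6496 = 2.4416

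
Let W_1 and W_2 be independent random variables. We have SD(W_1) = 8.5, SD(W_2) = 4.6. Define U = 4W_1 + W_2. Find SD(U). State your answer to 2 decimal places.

34.31

var(W_1) = 72.25, var(W_2) = 21.16
By independence, var(U) = (4)²var(W_1) + (1)²var(W_2)
= (4)²·72.25 + (1)²·21.16 = 1177.16
SD(U) = √1177.16 ≈ 34.31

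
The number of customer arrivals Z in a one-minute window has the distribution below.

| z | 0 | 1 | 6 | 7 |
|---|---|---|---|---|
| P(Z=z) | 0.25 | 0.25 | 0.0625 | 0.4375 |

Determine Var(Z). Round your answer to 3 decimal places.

E[Z] = (0)(0.25) + (1)(0.25) + (6)(0.0625) + (7)(0.4375) = 3.6875
E[Z²] = (0)²(0.25) + (1)²(0.25) + (6)²(0.0625) + (7)²(0.4375) = 23.9375
Var(Z) = E[Z²] − (E[Z])² = 23.9375 − (3.6875)² = 10.33984375

10.340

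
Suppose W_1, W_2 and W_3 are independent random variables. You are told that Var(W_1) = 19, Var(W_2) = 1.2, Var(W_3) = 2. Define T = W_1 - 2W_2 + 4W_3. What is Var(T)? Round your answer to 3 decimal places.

55.800

By independence, Var(T) = (1)²Var(W_1) + (-2)²Var(W_2) + (4)²Var(W_3)
= (1)²·19 + (-2)²·1.2 + (4)²·2 = 55.8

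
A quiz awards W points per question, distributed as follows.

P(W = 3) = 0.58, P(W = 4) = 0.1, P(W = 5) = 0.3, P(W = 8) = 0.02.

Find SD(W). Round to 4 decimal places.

E[W] = (3)(0.58) + (4)(0.1) + (5)(0.3) + (8)(0.02) = 3.8
E[W²] = (3)²(0.58) + (4)²(0.1) + (5)²(0.3) + (8)²(0.02) = 15.6
Var(W) = E[W²] − (E[W])² = 15.6 − (3.8)² = 1.16
SD(W) = √1.16 ≈ 1.0770

1.0770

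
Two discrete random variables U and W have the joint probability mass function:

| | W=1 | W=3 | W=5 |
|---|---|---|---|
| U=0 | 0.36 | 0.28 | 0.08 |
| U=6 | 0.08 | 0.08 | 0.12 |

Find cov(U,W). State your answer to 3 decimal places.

1.286

E[U] = 1.68,  E[W] = 2.52
E[UW] = 5.52
cov(U,W) = E[UW] − E[U]E[W] = 5.52 − (1.68)(2.52) = 1.2864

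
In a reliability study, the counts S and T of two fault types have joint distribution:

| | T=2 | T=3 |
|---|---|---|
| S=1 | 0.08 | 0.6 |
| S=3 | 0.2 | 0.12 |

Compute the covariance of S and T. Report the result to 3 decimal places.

-0.221

E[S] = 1.64,  E[T] = 2.72
E[ST] = 4.24
Cov(S,T) = E[ST] − E[S]E[T] = 4.24 − (1.64)(2.72) = -0.2208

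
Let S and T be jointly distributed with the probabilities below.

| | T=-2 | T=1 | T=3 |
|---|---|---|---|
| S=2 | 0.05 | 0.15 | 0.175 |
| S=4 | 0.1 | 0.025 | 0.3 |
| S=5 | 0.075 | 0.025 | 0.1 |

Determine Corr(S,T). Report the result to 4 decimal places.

E[S] = 3.45,  E[T] = 1.475
E[ST] = 4.925
cov(S,T) = E[ST] − E[S]E[T] = 4.925 − (3.45)(1.475) = -0.16375
Var(S) = 1.3975,  Var(T) = 4.099375
ρ = -0.16375 / √(1.3975·4.099375) ≈ -0.0684

-0.0684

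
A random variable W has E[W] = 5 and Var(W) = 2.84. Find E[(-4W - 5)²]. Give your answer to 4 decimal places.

670.4400

E[-4W - 5] = -4·5 − 5 = -25
Var(-4W - 5) = (-4)²·2.84 = 45.44
E[(-4W - 5)²] = Var((-4W - 5)) + (E[(-4W - 5)])² = 45.44 + (-25)² = 670.44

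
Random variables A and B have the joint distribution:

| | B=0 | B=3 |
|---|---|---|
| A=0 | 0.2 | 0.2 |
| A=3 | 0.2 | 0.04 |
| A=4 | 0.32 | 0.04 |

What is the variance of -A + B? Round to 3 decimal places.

7.018

E[A] = 2.16,  E[B] = 0.84,  E[AB] = 0.84
V(A) = 7.92 − (2.16)² = 3.2544;  V(B) = 2.52 − (0.84)² = 1.8144
Cov(A,B) = 0.84 − (2.16)(0.84) = -0.9744
V(-A + B) = (-1)²·3.2544 + (1)²·1.8144 + 2·(-1)·(1)·-0.9744 = 7.0176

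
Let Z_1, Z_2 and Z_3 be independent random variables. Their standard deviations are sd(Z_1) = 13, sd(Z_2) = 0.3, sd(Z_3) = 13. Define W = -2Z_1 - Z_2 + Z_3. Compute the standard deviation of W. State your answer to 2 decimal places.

Var(Z_1) = 169, Var(Z_2) = 0.09, Var(Z_3) = 169
By independence, Var(W) = (-2)²Var(Z_1) + (-1)²Var(Z_2) + (1)²Var(Z_3)
= (-2)²·169 + (-1)²·0.09 + (1)²·169 = 845.09
sd(W) = √845.09 ≈ 29.07

29.07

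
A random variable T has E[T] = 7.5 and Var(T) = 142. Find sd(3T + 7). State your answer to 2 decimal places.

35.75

Var(3T + 7) = (3)²·142 = 1278
sd(3T + 7) = √1278 ≈ 35.75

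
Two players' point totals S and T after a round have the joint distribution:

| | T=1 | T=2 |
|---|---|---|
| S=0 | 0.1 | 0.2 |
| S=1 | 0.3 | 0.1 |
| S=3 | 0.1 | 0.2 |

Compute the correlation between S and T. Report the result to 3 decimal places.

E[S] = 1.3,  E[T] = 1.5
E[ST] = 2
Cov(S,T) = E[ST] − E[S]E[T] = 2 − (1.3)(1.5) = 0.05
V(S) = 1.41,  V(T) = 0.25
ρ = 0.05 / √(1.41·0.25) ≈ 0.084

0.084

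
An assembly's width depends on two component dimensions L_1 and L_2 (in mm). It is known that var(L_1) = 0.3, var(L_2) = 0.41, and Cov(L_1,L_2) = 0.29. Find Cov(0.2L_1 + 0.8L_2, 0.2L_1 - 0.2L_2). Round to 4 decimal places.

Cov(0.2L_1 + 0.8L_2, 0.2L_1 - 0.2L_2) = (0.2)(0.2)var(L_1) + (0.8)(-0.2)var(L_2) + [(0.2)(-0.2) + (0.8)(0.2)]Cov(L_1,L_2)
= 0.04·0.3 + -0.16·0.41 + 0.12·0.29 = -0.0188

-0.0188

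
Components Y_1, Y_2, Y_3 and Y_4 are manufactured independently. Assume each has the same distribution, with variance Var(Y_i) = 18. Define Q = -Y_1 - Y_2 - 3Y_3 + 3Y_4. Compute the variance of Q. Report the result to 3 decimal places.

360.000

By independence, Var(Q) = (-1)²Var(Y_1) + (-1)²Var(Y_2) + (-3)²Var(Y_3) + (3)²Var(Y_4)
= (-1)²·18 + (-1)²·18 + (-3)²·18 + (3)²·18 = 360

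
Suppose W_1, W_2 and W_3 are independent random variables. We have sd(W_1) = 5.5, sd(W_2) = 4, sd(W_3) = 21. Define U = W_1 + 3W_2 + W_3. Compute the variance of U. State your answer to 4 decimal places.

615.2500

var(W_1) = 30.25, var(W_2) = 16, var(W_3) = 441
By independence, var(U) = (1)²var(W_1) + (3)²var(W_2) + (1)²var(W_3)
= (1)²·30.25 + (3)²·16 + (1)²·441 = 615.25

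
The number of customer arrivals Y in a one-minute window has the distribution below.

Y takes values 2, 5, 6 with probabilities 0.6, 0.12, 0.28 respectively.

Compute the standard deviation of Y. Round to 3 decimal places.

E[Y] = (2)(0.6) + (5)(0.12) + (6)(0.28) = 3.48
E[Y²] = (2)²(0.6) + (5)²(0.12) + (6)²(0.28) = 15.48
Var(Y) = E[Y²] − (E[Y])² = 15.48 − (3.48)² = 3.3696
SD(Y) = √3.3696 ≈ 1.836

1.836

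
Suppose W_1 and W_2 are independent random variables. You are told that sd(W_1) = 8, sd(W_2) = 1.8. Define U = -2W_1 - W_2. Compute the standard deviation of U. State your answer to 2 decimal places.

16.10

Var(W_1) = 64, Var(W_2) = 3.24
By independence, Var(U) = (-2)²Var(W_1) + (-1)²Var(W_2)
= (-2)²·64 + (-1)²·3.24 = 259.24
sd(U) = √259.24 ≈ 16.10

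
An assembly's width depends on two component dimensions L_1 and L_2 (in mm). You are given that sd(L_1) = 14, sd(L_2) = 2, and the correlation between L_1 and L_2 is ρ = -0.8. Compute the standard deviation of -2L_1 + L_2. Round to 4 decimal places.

var(L_1) = (14)² = 196;  var(L_2) = (2)² = 4
Cov(L_1,L_2) = ρ·sd(L_1)·sd(L_2) = -0.8·14·2 = -22.4
var(-2L_1 + L_2) = (-2)²·var(L_1) + (1)²·var(L_2) + 2·(-2)·(1)·Cov(L_1,L_2)
= 4·196 + 1·4 + -4·-22.4 = 877.6
sd(-2L_1 + L_2) = √877.6 ≈ 29.6243

29.6243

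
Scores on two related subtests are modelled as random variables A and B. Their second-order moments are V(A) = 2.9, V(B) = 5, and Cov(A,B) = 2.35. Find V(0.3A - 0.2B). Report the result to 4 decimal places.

V(0.3A - 0.2B) = (0.3)²·V(A) + (-0.2)²·V(B) + 2·(0.3)·(-0.2)·Cov(A,B)
= 0.09·2.9 + 0.04·5 + -0.12·2.35 = 0.179

0.1790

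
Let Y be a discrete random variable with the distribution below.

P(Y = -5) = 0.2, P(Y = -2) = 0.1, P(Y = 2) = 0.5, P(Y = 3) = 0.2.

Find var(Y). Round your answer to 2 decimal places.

9.04

E[Y] = (-5)(0.2) + (-2)(0.1) + (2)(0.5) + (3)(0.2) = 0.4
E[Y²] = (-5)²(0.2) + (-2)²(0.1) + (2)²(0.5) + (3)²(0.2) = 9.2
var(Y) = E[Y²] − (E[Y])² = 9.2 − (0.4)² = 9.04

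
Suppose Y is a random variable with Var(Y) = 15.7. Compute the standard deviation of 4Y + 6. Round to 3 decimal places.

Var(4Y + 6) = (4)²·15.7 = 251.2
SD(4Y + 6) = √251.2 ≈ 15.849

15.849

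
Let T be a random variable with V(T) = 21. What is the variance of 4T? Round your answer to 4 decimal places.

V(4T) = (4)²·V(T) = 16·21 = 336

336.0000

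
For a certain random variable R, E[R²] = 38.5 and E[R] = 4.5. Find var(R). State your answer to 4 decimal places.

18.2500

var(R) = 38.5 − (4.5)² = 18.25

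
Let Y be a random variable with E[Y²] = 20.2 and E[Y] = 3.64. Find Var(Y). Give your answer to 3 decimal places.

Var(Y) = 20.2 − (3.64)² = 6.9504

6.950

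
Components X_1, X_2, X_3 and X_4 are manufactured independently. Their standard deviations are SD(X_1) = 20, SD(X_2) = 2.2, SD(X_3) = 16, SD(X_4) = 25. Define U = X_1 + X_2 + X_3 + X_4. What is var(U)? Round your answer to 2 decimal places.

1285.84

var(X_1) = 400, var(X_2) = 4.84, var(X_3) = 256, var(X_4) = 625
By independence, var(U) = (1)²var(X_1) + (1)²var(X_2) + (1)²var(X_3) + (1)²var(X_4)
= (1)²·400 + (1)²·4.84 + (1)²·256 + (1)²·625 = 1285.84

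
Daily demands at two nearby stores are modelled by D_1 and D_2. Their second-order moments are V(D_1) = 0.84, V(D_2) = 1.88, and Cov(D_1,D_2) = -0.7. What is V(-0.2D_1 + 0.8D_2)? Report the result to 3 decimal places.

V(-0.2D_1 + 0.8D_2) = (-0.2)²·V(D_1) + (0.8)²·V(D_2) + 2·(-0.2)·(0.8)·Cov(D_1,D_2)
= 0.04·0.84 + 0.64·1.88 + -0.32·-0.7 = 1.4608

1.461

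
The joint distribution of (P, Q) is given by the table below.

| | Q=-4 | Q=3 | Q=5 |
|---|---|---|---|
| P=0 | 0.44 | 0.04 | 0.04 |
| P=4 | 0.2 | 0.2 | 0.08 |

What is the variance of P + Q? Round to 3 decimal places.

E[P] = 1.92,  E[Q] = -1.24,  E[PQ] = 0.8
V(P) = 7.68 − (1.92)² = 3.9936;  V(Q) = 15.4 − (-1.24)² = 13.8624
Cov(P,Q) = 0.8 − (1.92)(-1.24) = 3.1808
V(P + Q) = (1)²·3.9936 + (1)²·13.8624 + 2·(1)·(1)·3.1808 = 24.2176

24.218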